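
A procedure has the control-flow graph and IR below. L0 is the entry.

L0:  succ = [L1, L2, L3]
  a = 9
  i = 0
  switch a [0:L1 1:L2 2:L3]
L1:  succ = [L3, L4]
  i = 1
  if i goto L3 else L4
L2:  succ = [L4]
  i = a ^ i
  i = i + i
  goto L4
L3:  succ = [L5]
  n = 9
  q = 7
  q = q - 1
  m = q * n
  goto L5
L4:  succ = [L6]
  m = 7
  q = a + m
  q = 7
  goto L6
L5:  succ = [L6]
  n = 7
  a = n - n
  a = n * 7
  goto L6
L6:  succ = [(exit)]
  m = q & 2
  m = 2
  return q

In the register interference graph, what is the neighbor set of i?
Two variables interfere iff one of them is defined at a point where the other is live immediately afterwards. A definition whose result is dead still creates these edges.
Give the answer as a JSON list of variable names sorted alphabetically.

Block summaries:
  L0: def={a,i} ue=∅
  L1: def={i} ue=∅
  L2: def={i} ue={a,i}
  L3: def={m,n,q} ue=∅
  L4: def={m,q} ue={a}
  L5: def={a,n} ue=∅
  L6: def={m} ue={q}

Backward fixpoint:
  L0 li=∅ lo={a,i}
  L1 li={a} lo={a}
  L2 li={a,i} lo={a}
  L3 li=∅ lo={q}
  L4 li={a} lo={q}
  L5 li={q} lo={q}
  L6 li={q} lo=∅

Interfere edges:
  a↔{i,m,n,q}
  i↔{a}
  m↔{a,q}
  n↔{a,q}
  q↔{a,m,n}

N(i) = ["a"]

Answer: ["a"]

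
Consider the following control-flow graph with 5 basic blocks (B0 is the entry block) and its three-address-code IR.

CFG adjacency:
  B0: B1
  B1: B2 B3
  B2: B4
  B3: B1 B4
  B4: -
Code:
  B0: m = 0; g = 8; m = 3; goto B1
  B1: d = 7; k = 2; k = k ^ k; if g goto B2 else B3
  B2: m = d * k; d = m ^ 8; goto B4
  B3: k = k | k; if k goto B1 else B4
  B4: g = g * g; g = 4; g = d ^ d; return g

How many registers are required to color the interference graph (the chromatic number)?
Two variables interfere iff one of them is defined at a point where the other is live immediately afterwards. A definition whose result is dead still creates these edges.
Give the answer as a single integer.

Block summaries:
  B0: {g,m} / ∅
  B1: {d,k} / {g}
  B2: {d,m} / {d,k}
  B3: {k} / {k}
  B4: {g} / {d,g}

Live sets:
  B0: in=∅ out={g}
  B1: in={g} out={d,g,k}
  B2: in={d,g,k} out={d,g}
  B3: in={d,g,k} out={d,g}
  B4: in={d,g} out=∅

Interfere edges:
  d↔{g,k}
  g↔{d,k,m}
  k↔{d,g}
  m↔{g}

Colouring:
  {d,g,k} pairwise interfere (3-clique) ⇒ χ ≥ 3
  assign d→R1 g→R0 k→R2 m→R1 — no edge inside a register ⇒ χ ≤ 3
  χ = 3

Answer: 3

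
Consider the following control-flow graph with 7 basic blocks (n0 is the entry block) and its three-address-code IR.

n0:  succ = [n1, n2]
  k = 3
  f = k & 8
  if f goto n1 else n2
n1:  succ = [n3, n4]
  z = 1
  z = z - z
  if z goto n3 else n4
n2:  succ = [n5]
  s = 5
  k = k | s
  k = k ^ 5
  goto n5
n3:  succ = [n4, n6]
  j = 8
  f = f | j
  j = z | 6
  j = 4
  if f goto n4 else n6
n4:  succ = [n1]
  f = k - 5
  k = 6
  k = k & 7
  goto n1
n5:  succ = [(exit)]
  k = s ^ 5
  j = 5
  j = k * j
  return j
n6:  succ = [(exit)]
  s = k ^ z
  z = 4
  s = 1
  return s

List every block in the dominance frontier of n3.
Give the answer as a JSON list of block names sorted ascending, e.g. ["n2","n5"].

Answer: ["n4"]

Derivation:
idom tree: n1←n0 n2←n0 n3←n1 n4←n1 n5←n2 n6←n3
Join-block Dom:
  n1: preds {n0,n4}: {n0} ∩ {n0,n1,n4} = {n0}; idom=n0
  n4: preds {n1,n3}: {n0,n1} ∩ {n0,n1,n3} = {n0,n1}; idom=n1

DF walk-up:
  n1←n0: walk · to n0
  n1←n4: walk n4→n1 to n0
  n4←n1: walk · to n1
  n4←n3: walk n3 to n1
  n0 → ∅
  n1 → {n1}
  n2 → ∅
  n3 → {n4}
  n4 → {n1}
  n5 → ∅
  n6 → ∅

DF(n3) = ["n4"]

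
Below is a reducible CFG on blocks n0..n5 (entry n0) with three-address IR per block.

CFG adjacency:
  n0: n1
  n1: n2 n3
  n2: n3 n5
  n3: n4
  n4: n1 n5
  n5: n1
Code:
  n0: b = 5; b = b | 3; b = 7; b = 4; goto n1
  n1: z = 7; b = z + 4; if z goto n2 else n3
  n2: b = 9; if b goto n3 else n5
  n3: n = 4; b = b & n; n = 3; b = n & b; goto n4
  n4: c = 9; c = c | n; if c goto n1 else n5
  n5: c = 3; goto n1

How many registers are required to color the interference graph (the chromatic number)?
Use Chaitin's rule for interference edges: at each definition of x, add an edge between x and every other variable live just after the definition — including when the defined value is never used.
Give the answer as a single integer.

Answer: 2

Derivation:
Per-block:
  n0: def={b} ue=∅
  n1: def={b,z} ue=∅
  n2: def={b} ue=∅
  n3: def={b,n} ue={b}
  n4: def={c} ue={n}
  n5: def={c} ue=∅

Liveness:
  n0 li=∅ lo=∅
  n1 li=∅ lo={b}
  n2 li=∅ lo={b}
  n3 li={b} lo={n}
  n4 li={n} lo=∅
  n5 li=∅ lo=∅

Interfere edges:
  b↔{n,z}
  c↔{n}
  n↔{b,c}
  z↔{b}

Colouring:
  {b,n} pairwise interfere (2-clique) ⇒ χ ≥ 2
  2-colouring: c0={b,c}  c1={n,z}
  χ = 2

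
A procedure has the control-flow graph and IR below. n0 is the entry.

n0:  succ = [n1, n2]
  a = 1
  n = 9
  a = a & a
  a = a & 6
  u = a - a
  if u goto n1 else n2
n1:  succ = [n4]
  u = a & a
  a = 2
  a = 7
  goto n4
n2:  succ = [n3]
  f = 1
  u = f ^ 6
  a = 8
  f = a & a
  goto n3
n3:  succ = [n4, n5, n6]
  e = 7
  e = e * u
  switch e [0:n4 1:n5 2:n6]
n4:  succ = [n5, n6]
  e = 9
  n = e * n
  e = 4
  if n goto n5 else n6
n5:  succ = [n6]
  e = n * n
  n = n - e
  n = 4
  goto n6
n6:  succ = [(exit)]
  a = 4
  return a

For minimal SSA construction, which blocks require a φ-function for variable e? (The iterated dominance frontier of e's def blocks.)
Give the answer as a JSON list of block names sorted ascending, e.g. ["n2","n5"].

idom tree: n1←n0 n2←n0 n3←n2 n4←n0 n5←n0 n6←n0
Dom∩ at merges:
  n4: preds {n1,n3}: {n0,n1} ∩ {n0,n2,n3} = {n0}; idom=n0
  n5: preds {n3,n4}: {n0,n2,n3} ∩ {n0,n4} = {n0}; idom=n0
  n6: preds {n3,n4,n5}: {n0,n2,n3} ∩ {n0,n4} ∩ {n0,n5} = {n0}; idom=n0

Frontier:
  n4←n1: walk n1 to n0
  n4←n3: walk n3→n2 to n0
  n5←n3: walk n3→n2 to n0
  n5←n4: walk n4 to n0
  n6←n3: walk n3→n2 to n0
  n6←n4: walk n4 to n0
  n6←n5: walk n5 to n0
  DF(n0)=∅
  DF(n1)={n4}
  DF(n2)={n4,n5,n6}
  DF(n3)={n4,n5,n6}
  DF(n4)={n5,n6}
  DF(n5)={n6}
  DF(n6)=∅

φ for e: defs {n3,n4,n5}
  DF⁺ = {n4,n5,n6}

Answer: ["n4", "n5", "n6"]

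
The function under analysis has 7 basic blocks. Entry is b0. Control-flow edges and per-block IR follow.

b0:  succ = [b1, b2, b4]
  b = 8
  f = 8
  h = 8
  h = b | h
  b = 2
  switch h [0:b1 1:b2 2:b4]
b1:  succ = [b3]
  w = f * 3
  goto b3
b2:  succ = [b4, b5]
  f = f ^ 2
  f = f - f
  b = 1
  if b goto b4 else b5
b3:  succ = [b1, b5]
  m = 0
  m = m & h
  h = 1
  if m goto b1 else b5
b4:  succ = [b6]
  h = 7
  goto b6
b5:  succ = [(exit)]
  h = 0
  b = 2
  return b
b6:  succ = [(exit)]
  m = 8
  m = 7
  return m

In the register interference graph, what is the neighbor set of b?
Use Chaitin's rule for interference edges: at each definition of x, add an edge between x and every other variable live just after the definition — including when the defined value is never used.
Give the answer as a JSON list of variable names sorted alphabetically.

Per-block:
  b0 def {b,f,h} use ∅
  b1 def {w} use {f}
  b2 def {b,f} use {f}
  b3 def {h,m} use {h}
  b4 def {h} use ∅
  b5 def {b,h} use ∅
  b6 def {m} use ∅

Backward fixpoint:
  b0: in=∅ out={f,h}
  b1: in={f,h} out={f,h}
  b2: in={f} out=∅
  b3: in={f,h} out={f,h}
  b4: in=∅ out=∅
  b5: in=∅ out=∅
  b6: in=∅ out=∅

Interference:
  b — {f,h}
  f — {b,h,m,w}
  h — {b,f,m,w}
  m — {f,h}
  w — {f,h}

N(b) = ["f", "h"]

Answer: ["f", "h"]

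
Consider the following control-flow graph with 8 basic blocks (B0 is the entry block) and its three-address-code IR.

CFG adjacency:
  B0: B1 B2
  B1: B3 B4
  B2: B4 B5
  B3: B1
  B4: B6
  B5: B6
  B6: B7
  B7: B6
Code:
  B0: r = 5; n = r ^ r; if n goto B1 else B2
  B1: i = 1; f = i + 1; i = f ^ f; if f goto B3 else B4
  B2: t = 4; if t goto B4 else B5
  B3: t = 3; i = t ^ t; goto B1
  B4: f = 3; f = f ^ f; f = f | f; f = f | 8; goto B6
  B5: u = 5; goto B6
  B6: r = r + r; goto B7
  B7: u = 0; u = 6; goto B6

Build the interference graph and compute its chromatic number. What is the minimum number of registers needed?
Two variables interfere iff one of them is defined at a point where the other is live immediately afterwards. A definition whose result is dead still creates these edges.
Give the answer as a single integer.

Answer: 3

Derivation:
Per-block:
  B0: {n,r} / ∅
  B1: {f,i} / ∅
  B2: {t} / ∅
  B3: {i,t} / ∅
  B4: {f} / ∅
  B5: {u} / ∅
  B6: {r} / {r}
  B7: {u} / ∅

Backward fixpoint:
  live B0: ∅→{r}
  live B1: {r}→{r}
  live B2: {r}→{r}
  live B3: {r}→{r}
  live B4: {r}→{r}
  live B5: {r}→{r}
  live B6: {r}→{r}
  live B7: {r}→{r}

Conflict graph:
  f↔{i,r}
  i↔{f,r}
  n↔{r}
  r↔{f,i,n,t,u}
  t↔{r}
  u↔{r}

Colouring:
  lower bound: {f,i,r} mutually conflict ⇒ χ ≥ 3
  3-colouring: r0={r}  r1={f,n,t,u}  r2={i}
  χ = 3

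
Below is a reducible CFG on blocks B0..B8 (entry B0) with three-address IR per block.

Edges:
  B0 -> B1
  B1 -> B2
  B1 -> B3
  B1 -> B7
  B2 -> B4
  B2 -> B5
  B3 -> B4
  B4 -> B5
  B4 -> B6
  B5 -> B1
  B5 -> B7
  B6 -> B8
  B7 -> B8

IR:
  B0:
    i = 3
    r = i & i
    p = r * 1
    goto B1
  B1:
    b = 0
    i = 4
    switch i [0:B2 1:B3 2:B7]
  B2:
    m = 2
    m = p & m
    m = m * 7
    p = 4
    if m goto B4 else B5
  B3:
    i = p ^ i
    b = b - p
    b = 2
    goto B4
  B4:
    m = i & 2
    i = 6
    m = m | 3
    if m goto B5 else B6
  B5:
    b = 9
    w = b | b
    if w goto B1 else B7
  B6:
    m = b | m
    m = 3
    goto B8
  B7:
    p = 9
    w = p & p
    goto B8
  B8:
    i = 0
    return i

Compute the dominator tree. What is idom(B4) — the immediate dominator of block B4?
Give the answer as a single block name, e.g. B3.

Answer: B1

Derivation:
idom tree: B1←B0 B2←B1 B3←B1 B4←B1 B5←B1 B6←B4 B7←B1 B8←B1
Dom∩ at merges:
  B1: preds {B0,B5}: {B0} ∩ {B0,B1,B5} = {B0}; idom=B0
  B4: preds {B2,B3}: {B0,B1,B2} ∩ {B0,B1,B3} = {B0,B1}; idom=B1
  B5: preds {B2,B4}: {B0,B1,B2} ∩ {B0,B1,B4} = {B0,B1}; idom=B1
  B7: preds {B1,B5}: {B0,B1} ∩ {B0,B1,B5} = {B0,B1}; idom=B1
  B8: preds {B6,B7}: {B0,B1,B4,B6} ∩ {B0,B1,B7} = {B0,B1}; idom=B1

idom(B4) = B1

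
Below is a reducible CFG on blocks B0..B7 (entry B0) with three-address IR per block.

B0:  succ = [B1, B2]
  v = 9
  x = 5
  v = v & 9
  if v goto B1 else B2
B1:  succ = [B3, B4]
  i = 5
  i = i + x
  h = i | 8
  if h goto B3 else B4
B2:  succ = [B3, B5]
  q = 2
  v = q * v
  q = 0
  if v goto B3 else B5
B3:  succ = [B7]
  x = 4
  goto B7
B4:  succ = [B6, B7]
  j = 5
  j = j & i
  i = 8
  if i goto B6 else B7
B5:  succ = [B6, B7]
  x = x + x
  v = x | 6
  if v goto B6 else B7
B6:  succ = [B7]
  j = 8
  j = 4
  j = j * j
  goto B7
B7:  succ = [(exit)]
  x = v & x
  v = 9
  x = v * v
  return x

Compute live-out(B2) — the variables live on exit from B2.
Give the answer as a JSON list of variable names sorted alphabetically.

Per-block:
  B0 def {v,x} use ∅
  B1 def {h,i} use {x}
  B2 def {q,v} use {v}
  B3 def {x} use ∅
  B4 def {i,j} use {i}
  B5 def {v,x} use {x}
  B6 def {j} use ∅
  B7 def {v,x} use {v,x}

Live sets:
  B0: in=∅ out={v,x}
  B1: in={v,x} out={i,v,x}
  B2: in={v,x} out={v,x}
  B3: in={v} out={v,x}
  B4: in={i,v,x} out={v,x}
  B5: in={x} out={v,x}
  B6: in={v,x} out={v,x}
  B7: in={v,x} out=∅

live-out(B2) = ["v", "x"]

Answer: ["v", "x"]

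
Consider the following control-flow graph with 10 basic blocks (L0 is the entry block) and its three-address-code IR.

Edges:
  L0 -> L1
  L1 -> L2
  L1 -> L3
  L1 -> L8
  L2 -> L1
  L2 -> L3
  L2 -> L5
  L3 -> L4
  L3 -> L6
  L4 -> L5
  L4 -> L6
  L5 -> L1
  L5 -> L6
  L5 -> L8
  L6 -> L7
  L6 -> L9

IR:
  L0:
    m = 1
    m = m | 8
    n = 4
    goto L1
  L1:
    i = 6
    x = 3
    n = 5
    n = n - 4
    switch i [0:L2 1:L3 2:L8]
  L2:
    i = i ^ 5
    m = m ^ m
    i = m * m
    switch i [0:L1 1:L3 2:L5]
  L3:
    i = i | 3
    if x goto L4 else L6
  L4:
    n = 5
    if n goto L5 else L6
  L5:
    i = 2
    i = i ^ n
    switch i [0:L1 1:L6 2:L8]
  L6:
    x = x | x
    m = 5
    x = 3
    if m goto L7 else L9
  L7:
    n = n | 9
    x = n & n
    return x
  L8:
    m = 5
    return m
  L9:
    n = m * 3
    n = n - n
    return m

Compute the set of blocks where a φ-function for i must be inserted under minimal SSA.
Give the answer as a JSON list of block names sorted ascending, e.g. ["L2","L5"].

Answer: ["L1", "L3", "L5", "L6", "L8"]

Analysis:
idom tree: L1←L0 L2←L1 L3←L1 L4←L3 L5←L1 L6←L1 L7←L6 L8←L1 L9←L6
Dom∩ at merges:
  L1: preds {L0,L2,L5}: {L0} ∩ {L0,L1,L2} ∩ {L0,L1,L5} = {L0}; idom=L0
  L3: preds {L1,L2}: {L0,L1} ∩ {L0,L1,L2} = {L0,L1}; idom=L1
  L5: preds {L2,L4}: {L0,L1,L2} ∩ {L0,L1,L3,L4} = {L0,L1}; idom=L1
  L6: preds {L3,L4,L5}: {L0,L1,L3} ∩ {L0,L1,L3,L4} ∩ {L0,L1,L5} = {L0,L1}; idom=L1
  L8: preds {L1,L5}: {L0,L1} ∩ {L0,L1,L5} = {L0,L1}; idom=L1

DF walk-up:
  join L1 pred L0: · stop@L0
  join L1 pred L2: L2→L1 stop@L0
  join L1 pred L5: L5→L1 stop@L0
  join L3 pred L1: · stop@L1
  join L3 pred L2: L2 stop@L1
  join L5 pred L2: L2 stop@L1
  join L5 pred L4: L4→L3 stop@L1
  join L6 pred L3: L3 stop@L1
  join L6 pred L4: L4→L3 stop@L1
  join L6 pred L5: L5 stop@L1
  join L8 pred L1: · stop@L1
  join L8 pred L5: L5 stop@L1
  L0: DF=∅
  L1: DF={L1}
  L2: DF={L1,L3,L5}
  L3: DF={L5,L6}
  L4: DF={L5,L6}
  L5: DF={L1,L6,L8}
  L6: DF=∅
  L7: DF=∅
  L8: DF=∅
  L9: DF=∅

φ for i: defs {L1,L2,L3,L5}
  DF⁺ = {L1,L3,L5,L6,L8}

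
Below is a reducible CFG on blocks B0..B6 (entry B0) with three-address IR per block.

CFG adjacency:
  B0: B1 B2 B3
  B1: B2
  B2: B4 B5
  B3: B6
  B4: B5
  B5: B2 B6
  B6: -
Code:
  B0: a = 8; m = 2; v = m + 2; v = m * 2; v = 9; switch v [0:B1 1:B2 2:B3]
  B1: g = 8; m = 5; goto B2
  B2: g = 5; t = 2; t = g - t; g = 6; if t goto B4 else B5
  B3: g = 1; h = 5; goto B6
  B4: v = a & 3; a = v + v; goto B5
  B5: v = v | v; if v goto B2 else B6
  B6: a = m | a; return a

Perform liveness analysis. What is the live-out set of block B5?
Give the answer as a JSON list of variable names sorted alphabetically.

Per-block:
  B0: def={a,m,v} ue=∅
  B1: def={g,m} ue=∅
  B2: def={g,t} ue=∅
  B3: def={g,h} ue=∅
  B4: def={a,v} ue={a}
  B5: def={v} ue={v}
  B6: def={a} ue={a,m}

Backward fixpoint:
  B0: in=∅ out={a,m,v}
  B1: in={a,v} out={a,m,v}
  B2: in={a,m,v} out={a,m,v}
  B3: in={a,m} out={a,m}
  B4: in={a,m} out={a,m,v}
  B5: in={a,m,v} out={a,m,v}
  B6: in={a,m} out=∅

live-out(B5) = ["a", "m", "v"]

Answer: ["a", "m", "v"]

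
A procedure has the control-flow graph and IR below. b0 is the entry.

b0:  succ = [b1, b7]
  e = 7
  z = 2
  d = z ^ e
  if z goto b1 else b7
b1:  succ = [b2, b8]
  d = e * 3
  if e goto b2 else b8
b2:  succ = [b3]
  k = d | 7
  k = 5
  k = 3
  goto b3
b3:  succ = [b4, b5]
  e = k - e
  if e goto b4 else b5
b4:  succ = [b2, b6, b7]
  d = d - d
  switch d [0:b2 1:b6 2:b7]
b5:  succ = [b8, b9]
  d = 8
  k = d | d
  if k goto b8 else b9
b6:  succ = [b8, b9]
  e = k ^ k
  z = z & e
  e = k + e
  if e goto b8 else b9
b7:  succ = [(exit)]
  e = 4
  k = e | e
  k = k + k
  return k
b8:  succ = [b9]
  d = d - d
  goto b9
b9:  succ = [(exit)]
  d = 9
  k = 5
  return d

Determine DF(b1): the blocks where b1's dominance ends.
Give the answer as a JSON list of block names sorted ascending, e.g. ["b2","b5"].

Answer: ["b7"]

Analysis:
idom tree: b1←b0 b2←b1 b3←b2 b4←b3 b5←b3 b6←b4 b7←b0 b8←b1 b9←b1
Join-block Dom:
  b2: preds {b1,b4}: {b0,b1} ∩ {b0,b1,b2,b3,b4} = {b0,b1}; idom=b1
  b7: preds {b0,b4}: {b0} ∩ {b0,b1,b2,b3,b4} = {b0}; idom=b0
  b8: preds {b1,b5,b6}: {b0,b1} ∩ {b0,b1,b2,b3,b5} ∩ {b0,b1,b2,b3,b4,b6} = {b0,b1}; idom=b1
  b9: preds {b5,b6,b8}: {b0,b1,b2,b3,b5} ∩ {b0,b1,b2,b3,b4,b6} ∩ {b0,b1,b8} = {b0,b1}; idom=b1

DF derivation:
  b2←b1: walk · to b1
  b2←b4: walk b4→b3→b2 to b1
  b7←b0: walk · to b0
  b7←b4: walk b4→b3→b2→b1 to b0
  b8←b1: walk · to b1
  b8←b5: walk b5→b3→b2 to b1
  b8←b6: walk b6→b4→b3→b2 to b1
  b9←b5: walk b5→b3→b2 to b1
  b9←b6: walk b6→b4→b3→b2 to b1
  b9←b8: walk b8 to b1
  b0 → ∅
  b1 → {b7}
  b2 → {b2,b7,b8,b9}
  b3 → {b2,b7,b8,b9}
  b4 → {b2,b7,b8,b9}
  b5 → {b8,b9}
  b6 → {b8,b9}
  b7 → ∅
  b8 → {b9}
  b9 → ∅

DF(b1) = ["b7"]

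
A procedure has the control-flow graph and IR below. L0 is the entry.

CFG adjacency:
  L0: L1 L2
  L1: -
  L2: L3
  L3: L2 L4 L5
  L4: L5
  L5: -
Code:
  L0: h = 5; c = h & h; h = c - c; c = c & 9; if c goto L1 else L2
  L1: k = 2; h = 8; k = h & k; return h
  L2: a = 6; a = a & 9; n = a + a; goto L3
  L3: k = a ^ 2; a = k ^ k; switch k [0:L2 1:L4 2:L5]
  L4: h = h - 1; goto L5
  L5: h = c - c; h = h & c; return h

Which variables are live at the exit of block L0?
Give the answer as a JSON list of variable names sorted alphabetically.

Answer: ["c", "h"]

Working:
Per-block:
  L0: {c,h} / ∅
  L1: {h,k} / ∅
  L2: {a,n} / ∅
  L3: {a,k} / {a}
  L4: {h} / {h}
  L5: {h} / {c}

Liveness:
  L0 li=∅ lo={c,h}
  L1 li=∅ lo=∅
  L2 li={c,h} lo={a,c,h}
  L3 li={a,c,h} lo={c,h}
  L4 li={c,h} lo={c}
  L5 li={c} lo=∅

live-out(L0) = ["c", "h"]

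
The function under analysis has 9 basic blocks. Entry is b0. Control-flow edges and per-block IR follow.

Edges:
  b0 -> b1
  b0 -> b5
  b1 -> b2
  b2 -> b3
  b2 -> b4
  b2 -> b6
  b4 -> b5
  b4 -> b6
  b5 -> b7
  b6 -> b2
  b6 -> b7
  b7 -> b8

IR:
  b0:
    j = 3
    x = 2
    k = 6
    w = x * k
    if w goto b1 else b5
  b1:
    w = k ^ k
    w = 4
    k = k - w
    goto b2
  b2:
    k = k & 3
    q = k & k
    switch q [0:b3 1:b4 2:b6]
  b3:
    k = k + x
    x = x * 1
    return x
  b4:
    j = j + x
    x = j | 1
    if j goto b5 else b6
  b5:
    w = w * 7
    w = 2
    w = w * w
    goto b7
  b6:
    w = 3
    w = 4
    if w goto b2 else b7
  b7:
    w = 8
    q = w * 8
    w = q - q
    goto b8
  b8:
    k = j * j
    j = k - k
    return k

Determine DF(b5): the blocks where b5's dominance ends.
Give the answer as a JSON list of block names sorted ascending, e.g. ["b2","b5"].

idom tree: b1←b0 b2←b1 b3←b2 b4←b2 b5←b0 b6←b2 b7←b0 b8←b7
Dom∩ at merges:
  b2: preds {b1,b6}: {b0,b1} ∩ {b0,b1,b2,b6} = {b0,b1}; idom=b1
  b5: preds {b0,b4}: {b0} ∩ {b0,b1,b2,b4} = {b0}; idom=b0
  b6: preds {b2,b4}: {b0,b1,b2} ∩ {b0,b1,b2,b4} = {b0,b1,b2}; idom=b2
  b7: preds {b5,b6}: {b0,b5} ∩ {b0,b1,b2,b6} = {b0}; idom=b0

DF walk-up:
  b2←b1: walk · to b1
  b2←b6: walk b6→b2 to b1
  b5←b0: walk · to b0
  b5←b4: walk b4→b2→b1 to b0
  b6←b2: walk · to b2
  b6←b4: walk b4 to b2
  b7←b5: walk b5 to b0
  b7←b6: walk b6→b2→b1 to b0
  DF(b0)=∅
  DF(b1)={b5,b7}
  DF(b2)={b2,b5,b7}
  DF(b3)=∅
  DF(b4)={b5,b6}
  DF(b5)={b7}
  DF(b6)={b2,b7}
  DF(b7)=∅
  DF(b8)=∅

DF(b5) = ["b7"]

Answer: ["b7"]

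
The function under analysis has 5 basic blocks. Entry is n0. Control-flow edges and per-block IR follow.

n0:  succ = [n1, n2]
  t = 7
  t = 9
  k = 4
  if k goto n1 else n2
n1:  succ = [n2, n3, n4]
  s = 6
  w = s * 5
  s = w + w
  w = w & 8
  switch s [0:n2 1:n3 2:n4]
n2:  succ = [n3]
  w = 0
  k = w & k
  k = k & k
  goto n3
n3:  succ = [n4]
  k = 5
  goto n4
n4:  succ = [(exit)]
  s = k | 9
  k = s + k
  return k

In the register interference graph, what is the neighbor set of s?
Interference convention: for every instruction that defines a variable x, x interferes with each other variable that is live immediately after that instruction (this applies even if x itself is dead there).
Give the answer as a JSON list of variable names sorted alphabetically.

Answer: ["k", "w"]

Analysis:
Per-block:
  n0: def={k,t} ue=∅
  n1: def={s,w} ue=∅
  n2: def={k,w} ue={k}
  n3: def={k} ue=∅
  n4: def={k,s} ue={k}

Backward fixpoint:
  n0 li=∅ lo={k}
  n1 li={k} lo={k}
  n2 li={k} lo=∅
  n3 li=∅ lo={k}
  n4 li={k} lo=∅

Interference:
  k — {s,w}
  s — {k,w}
  t — ∅
  w — {k,s}

N(s) = ["k", "w"]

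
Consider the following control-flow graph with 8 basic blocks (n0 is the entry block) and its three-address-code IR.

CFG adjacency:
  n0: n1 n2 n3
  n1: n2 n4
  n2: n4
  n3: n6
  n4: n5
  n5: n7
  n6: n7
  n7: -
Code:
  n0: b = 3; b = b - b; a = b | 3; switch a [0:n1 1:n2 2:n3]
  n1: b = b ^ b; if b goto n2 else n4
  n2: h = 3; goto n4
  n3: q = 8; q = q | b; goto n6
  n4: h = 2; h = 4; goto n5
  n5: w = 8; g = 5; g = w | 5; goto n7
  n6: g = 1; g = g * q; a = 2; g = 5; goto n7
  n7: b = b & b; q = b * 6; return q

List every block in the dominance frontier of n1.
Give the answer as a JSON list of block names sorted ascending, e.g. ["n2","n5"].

Answer: ["n2", "n4"]

Derivation:
idom tree: n1←n0 n2←n0 n3←n0 n4←n0 n5←n4 n6←n3 n7←n0
Join-block Dom:
  n2: preds {n0,n1}: {n0} ∩ {n0,n1} = {n0}; idom=n0
  n4: preds {n1,n2}: {n0,n1} ∩ {n0,n2} = {n0}; idom=n0
  n7: preds {n5,n6}: {n0,n4,n5} ∩ {n0,n3,n6} = {n0}; idom=n0

DF derivation:
  join n2 pred n0: · stop@n0
  join n2 pred n1: n1 stop@n0
  join n4 pred n1: n1 stop@n0
  join n4 pred n2: n2 stop@n0
  join n7 pred n5: n5→n4 stop@n0
  join n7 pred n6: n6→n3 stop@n0
  DF(n0)=∅
  DF(n1)={n2,n4}
  DF(n2)={n4}
  DF(n3)={n7}
  DF(n4)={n7}
  DF(n5)={n7}
  DF(n6)={n7}
  DF(n7)=∅

DF(n1) = ["n2", "n4"]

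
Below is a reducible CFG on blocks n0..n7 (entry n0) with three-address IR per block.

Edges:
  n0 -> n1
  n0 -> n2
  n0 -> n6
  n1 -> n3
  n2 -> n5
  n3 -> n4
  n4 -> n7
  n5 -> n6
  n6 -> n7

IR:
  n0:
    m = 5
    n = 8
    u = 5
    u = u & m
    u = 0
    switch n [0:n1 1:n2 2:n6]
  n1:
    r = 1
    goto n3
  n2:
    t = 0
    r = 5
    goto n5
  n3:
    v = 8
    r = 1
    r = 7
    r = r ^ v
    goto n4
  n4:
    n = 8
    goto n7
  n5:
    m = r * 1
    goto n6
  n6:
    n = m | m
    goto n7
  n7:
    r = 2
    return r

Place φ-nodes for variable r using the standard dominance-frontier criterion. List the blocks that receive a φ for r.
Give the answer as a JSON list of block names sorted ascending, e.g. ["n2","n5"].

Answer: ["n6", "n7"]

Working:
idom tree: n1←n0 n2←n0 n3←n1 n4←n3 n5←n2 n6←n0 n7←n0
Join-block Dom:
  n6: preds {n0,n5}: {n0} ∩ {n0,n2,n5} = {n0}; idom=n0
  n7: preds {n4,n6}: {n0,n1,n3,n4} ∩ {n0,n6} = {n0}; idom=n0

Frontier:
  n6←n0: walk · to n0
  n6←n5: walk n5→n2 to n0
  n7←n4: walk n4→n3→n1 to n0
  n7←n6: walk n6 to n0
  DF(n0)=∅
  DF(n1)={n7}
  DF(n2)={n6}
  DF(n3)={n7}
  DF(n4)={n7}
  DF(n5)={n6}
  DF(n6)={n7}
  DF(n7)=∅

φ for r: defs {n1,n2,n3,n7}
  DF⁺ = {n6,n7}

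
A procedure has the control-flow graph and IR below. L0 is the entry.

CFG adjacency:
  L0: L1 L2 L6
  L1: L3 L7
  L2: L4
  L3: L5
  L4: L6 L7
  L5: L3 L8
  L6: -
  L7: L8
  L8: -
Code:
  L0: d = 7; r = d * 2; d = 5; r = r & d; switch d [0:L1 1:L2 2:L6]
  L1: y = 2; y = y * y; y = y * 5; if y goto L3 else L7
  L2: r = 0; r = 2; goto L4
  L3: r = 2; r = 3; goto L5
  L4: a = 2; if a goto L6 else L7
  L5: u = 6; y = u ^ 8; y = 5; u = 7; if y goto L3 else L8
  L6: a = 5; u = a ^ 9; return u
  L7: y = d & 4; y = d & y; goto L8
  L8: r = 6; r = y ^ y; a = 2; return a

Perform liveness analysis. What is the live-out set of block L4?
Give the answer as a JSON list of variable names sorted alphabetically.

Answer: ["d"]

Working:
def/use:
  L0 def {d,r} use ∅
  L1 def {y} use ∅
  L2 def {r} use ∅
  L3 def {r} use ∅
  L4 def {a} use ∅
  L5 def {u,y} use ∅
  L6 def {a,u} use ∅
  L7 def {y} use {d}
  L8 def {a,r} use {y}

Live sets:
  live L0: ∅→{d}
  live L1: {d}→{d}
  live L2: {d}→{d}
  live L3: ∅→∅
  live L4: {d}→{d}
  live L5: ∅→{y}
  live L6: ∅→∅
  live L7: {d}→{y}
  live L8: {y}→∅

live-out(L4) = ["d"]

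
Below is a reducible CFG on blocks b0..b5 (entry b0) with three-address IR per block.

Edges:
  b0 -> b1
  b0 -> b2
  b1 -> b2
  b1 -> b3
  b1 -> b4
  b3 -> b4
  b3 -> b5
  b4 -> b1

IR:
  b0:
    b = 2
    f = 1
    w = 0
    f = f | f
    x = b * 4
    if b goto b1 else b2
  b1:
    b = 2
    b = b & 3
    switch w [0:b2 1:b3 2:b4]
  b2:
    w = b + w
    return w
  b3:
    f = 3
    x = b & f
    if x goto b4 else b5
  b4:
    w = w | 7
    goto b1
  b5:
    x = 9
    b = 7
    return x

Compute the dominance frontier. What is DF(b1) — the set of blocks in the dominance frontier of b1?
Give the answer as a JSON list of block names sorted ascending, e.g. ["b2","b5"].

idom tree: b1←b0 b2←b0 b3←b1 b4←b1 b5←b3
Dom∩ at merges:
  b1: preds {b0,b4}: {b0} ∩ {b0,b1,b4} = {b0}; idom=b0
  b2: preds {b0,b1}: {b0} ∩ {b0,b1} = {b0}; idom=b0
  b4: preds {b1,b3}: {b0,b1} ∩ {b0,b1,b3} = {b0,b1}; idom=b1

DF walk-up:
  join b1 pred b0: · stop@b0
  join b1 pred b4: b4→b1 stop@b0
  join b2 pred b0: · stop@b0
  join b2 pred b1: b1 stop@b0
  join b4 pred b1: · stop@b1
  join b4 pred b3: b3 stop@b1
  b0 → ∅
  b1 → {b1,b2}
  b2 → ∅
  b3 → {b4}
  b4 → {b1}
  b5 → ∅

DF(b1) = ["b1", "b2"]

Answer: ["b1", "b2"]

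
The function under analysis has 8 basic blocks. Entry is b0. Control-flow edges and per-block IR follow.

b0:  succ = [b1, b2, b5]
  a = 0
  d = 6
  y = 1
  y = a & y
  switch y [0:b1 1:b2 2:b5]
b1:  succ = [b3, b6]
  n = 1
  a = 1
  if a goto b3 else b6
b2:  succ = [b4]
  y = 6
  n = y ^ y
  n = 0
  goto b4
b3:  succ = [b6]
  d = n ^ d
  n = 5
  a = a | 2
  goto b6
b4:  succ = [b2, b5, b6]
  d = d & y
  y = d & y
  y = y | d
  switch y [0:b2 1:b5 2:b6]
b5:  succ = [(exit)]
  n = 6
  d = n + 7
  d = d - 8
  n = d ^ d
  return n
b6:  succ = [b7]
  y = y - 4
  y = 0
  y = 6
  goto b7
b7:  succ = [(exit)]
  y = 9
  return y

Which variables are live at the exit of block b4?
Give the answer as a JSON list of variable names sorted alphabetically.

def/use:
  b0: def={a,d,y} ue=∅
  b1: def={a,n} ue=∅
  b2: def={n,y} ue=∅
  b3: def={a,d,n} ue={a,d,n}
  b4: def={d,y} ue={d,y}
  b5: def={d,n} ue=∅
  b6: def={y} ue={y}
  b7: def={y} ue=∅

Backward fixpoint:
  b0: in=∅ out={d,y}
  b1: in={d,y} out={a,d,n,y}
  b2: in={d} out={d,y}
  b3: in={a,d,n,y} out={y}
  b4: in={d,y} out={d,y}
  b5: in=∅ out=∅
  b6: in={y} out=∅
  b7: in=∅ out=∅

live-out(b4) = ["d", "y"]

Answer: ["d", "y"]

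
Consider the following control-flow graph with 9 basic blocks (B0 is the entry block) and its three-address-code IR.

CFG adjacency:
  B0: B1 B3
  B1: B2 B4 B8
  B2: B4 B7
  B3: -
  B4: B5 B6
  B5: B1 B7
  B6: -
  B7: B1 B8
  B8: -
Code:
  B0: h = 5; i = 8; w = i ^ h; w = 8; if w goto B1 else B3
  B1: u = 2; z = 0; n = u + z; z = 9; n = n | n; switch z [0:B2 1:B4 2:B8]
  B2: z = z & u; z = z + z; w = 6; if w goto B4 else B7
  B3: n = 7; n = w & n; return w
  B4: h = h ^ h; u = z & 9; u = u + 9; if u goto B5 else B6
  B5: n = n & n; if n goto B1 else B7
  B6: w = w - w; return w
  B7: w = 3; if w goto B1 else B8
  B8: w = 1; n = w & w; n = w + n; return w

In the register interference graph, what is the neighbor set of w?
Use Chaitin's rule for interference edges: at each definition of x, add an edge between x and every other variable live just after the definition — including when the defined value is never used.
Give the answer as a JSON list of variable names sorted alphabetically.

Answer: ["h", "n", "u", "z"]

Analysis:
Block summaries:
  B0: def={h,i,w} ue=∅
  B1: def={n,u,z} ue=∅
  B2: def={w,z} ue={u,z}
  B3: def={n} ue={w}
  B4: def={h,u} ue={h,z}
  B5: def={n} ue={n}
  B6: def={w} ue={w}
  B7: def={w} ue=∅
  B8: def={n,w} ue=∅

Liveness:
  B0 li=∅ lo={h,w}
  B1 li={h,w} lo={h,n,u,w,z}
  B2 li={h,n,u,z} lo={h,n,w,z}
  B3 li={w} lo=∅
  B4 li={h,n,w,z} lo={h,n,w}
  B5 li={h,n,w} lo={h,w}
  B6 li={w} lo=∅
  B7 li={h} lo={h,w}
  B8 li=∅ lo=∅

Interfere edges:
  h↔{i,n,u,w,z}
  i↔{h}
  n↔{h,u,w,z}
  u↔{h,n,w,z}
  w↔{h,n,u,z}
  z↔{h,n,u,w}

N(w) = ["h", "n", "u", "z"]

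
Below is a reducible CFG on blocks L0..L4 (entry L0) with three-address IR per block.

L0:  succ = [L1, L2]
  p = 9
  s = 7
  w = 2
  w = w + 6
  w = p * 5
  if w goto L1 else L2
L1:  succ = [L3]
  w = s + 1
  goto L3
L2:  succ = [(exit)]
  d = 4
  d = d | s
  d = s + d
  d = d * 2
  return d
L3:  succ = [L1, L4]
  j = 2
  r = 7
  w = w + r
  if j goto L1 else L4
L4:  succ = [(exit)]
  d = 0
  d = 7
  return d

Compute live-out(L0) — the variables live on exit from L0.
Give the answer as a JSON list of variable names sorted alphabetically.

Per-block:
  L0: def={p,s,w} ue=∅
  L1: def={w} ue={s}
  L2: def={d} ue={s}
  L3: def={j,r,w} ue={w}
  L4: def={d} ue=∅

Live sets:
  L0: in=∅ out={s}
  L1: in={s} out={s,w}
  L2: in={s} out=∅
  L3: in={s,w} out={s}
  L4: in=∅ out=∅

live-out(L0) = ["s"]

Answer: ["s"]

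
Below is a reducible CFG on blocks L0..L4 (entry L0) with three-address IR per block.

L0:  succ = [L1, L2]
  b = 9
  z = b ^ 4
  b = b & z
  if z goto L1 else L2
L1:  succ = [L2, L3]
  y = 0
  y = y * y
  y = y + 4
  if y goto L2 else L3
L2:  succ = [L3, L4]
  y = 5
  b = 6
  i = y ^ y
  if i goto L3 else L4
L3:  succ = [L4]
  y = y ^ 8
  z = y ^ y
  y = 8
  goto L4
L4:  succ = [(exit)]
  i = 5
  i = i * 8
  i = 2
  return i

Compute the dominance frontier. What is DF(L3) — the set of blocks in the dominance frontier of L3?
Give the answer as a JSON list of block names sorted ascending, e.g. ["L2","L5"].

idom tree: L1←L0 L2←L0 L3←L0 L4←L0
Join-block Dom:
  L2: preds {L0,L1}: {L0} ∩ {L0,L1} = {L0}; idom=L0
  L3: preds {L1,L2}: {L0,L1} ∩ {L0,L2} = {L0}; idom=L0
  L4: preds {L2,L3}: {L0,L2} ∩ {L0,L3} = {L0}; idom=L0

DF derivation:
  L2←L0: walk · to L0
  L2←L1: walk L1 to L0
  L3←L1: walk L1 to L0
  L3←L2: walk L2 to L0
  L4←L2: walk L2 to L0
  L4←L3: walk L3 to L0
  L0 → ∅
  L1 → {L2,L3}
  L2 → {L3,L4}
  L3 → {L4}
  L4 → ∅

DF(L3) = ["L4"]

Answer: ["L4"]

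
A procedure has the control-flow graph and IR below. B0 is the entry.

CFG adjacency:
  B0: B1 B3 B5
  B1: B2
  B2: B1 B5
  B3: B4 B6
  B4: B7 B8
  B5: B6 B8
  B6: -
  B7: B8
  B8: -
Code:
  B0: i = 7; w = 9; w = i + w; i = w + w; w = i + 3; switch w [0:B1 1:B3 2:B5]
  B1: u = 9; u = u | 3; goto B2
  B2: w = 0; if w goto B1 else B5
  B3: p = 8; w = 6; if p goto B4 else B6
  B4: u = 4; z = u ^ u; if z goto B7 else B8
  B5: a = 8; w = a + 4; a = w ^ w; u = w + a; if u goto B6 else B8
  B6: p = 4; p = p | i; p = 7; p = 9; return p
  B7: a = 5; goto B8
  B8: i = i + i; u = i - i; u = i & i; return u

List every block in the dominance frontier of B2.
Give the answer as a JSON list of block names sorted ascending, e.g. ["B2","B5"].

idom tree: B1←B0 B2←B1 B3←B0 B4←B3 B5←B0 B6←B0 B7←B4 B8←B0
Join-block Dom:
  B1: preds {B0,B2}: {B0} ∩ {B0,B1,B2} = {B0}; idom=B0
  B5: preds {B0,B2}: {B0} ∩ {B0,B1,B2} = {B0}; idom=B0
  B6: preds {B3,B5}: {B0,B3} ∩ {B0,B5} = {B0}; idom=B0
  B8: preds {B4,B5,B7}: {B0,B3,B4} ∩ {B0,B5} ∩ {B0,B3,B4,B7} = {B0}; idom=B0

DF walk-up:
  B1←B0: walk · to B0
  B1←B2: walk B2→B1 to B0
  B5←B0: walk · to B0
  B5←B2: walk B2→B1 to B0
  B6←B3: walk B3 to B0
  B6←B5: walk B5 to B0
  B8←B4: walk B4→B3 to B0
  B8←B5: walk B5 to B0
  B8←B7: walk B7→B4→B3 to B0
  DF(B0)=∅
  DF(B1)={B1,B5}
  DF(B2)={B1,B5}
  DF(B3)={B6,B8}
  DF(B4)={B8}
  DF(B5)={B6,B8}
  DF(B6)=∅
  DF(B7)={B8}
  DF(B8)=∅

DF(B2) = ["B1", "B5"]

Answer: ["B1", "B5"]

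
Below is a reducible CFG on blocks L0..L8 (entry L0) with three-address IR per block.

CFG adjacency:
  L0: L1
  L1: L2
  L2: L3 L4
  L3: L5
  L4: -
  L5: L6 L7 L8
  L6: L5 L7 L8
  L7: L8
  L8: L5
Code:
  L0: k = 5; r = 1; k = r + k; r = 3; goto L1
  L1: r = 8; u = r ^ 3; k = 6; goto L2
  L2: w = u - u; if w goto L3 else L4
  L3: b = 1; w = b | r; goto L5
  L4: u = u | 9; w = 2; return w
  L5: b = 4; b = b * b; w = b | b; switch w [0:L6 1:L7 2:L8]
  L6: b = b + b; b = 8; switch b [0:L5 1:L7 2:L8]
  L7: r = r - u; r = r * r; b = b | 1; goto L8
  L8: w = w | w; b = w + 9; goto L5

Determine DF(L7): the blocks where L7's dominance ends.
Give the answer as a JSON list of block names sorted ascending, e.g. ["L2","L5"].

idom tree: L1←L0 L2←L1 L3←L2 L4←L2 L5←L3 L6←L5 L7←L5 L8←L5
Join-block Dom:
  L5: preds {L3,L6,L8}: {L0,L1,L2,L3} ∩ {L0,L1,L2,L3,L5,L6} ∩ {L0,L1,L2,L3,L5,L8} = {L0,L1,L2,L3}; idom=L3
  L7: preds {L5,L6}: {L0,L1,L2,L3,L5} ∩ {L0,L1,L2,L3,L5,L6} = {L0,L1,L2,L3,L5}; idom=L5
  L8: preds {L5,L6,L7}: {L0,L1,L2,L3,L5} ∩ {L0,L1,L2,L3,L5,L6} ∩ {L0,L1,L2,L3,L5,L7} = {L0,L1,L2,L3,L5}; idom=L5

DF derivation:
  L5←L3: walk · to L3
  L5←L6: walk L6→L5 to L3
  L5←L8: walk L8→L5 to L3
  L7←L5: walk · to L5
  L7←L6: walk L6 to L5
  L8←L5: walk · to L5
  L8←L6: walk L6 to L5
  L8←L7: walk L7 to L5
  L0 → ∅
  L1 → ∅
  L2 → ∅
  L3 → ∅
  L4 → ∅
  L5 → {L5}
  L6 → {L5,L7,L8}
  L7 → {L8}
  L8 → {L5}

DF(L7) = ["L8"]

Answer: ["L8"]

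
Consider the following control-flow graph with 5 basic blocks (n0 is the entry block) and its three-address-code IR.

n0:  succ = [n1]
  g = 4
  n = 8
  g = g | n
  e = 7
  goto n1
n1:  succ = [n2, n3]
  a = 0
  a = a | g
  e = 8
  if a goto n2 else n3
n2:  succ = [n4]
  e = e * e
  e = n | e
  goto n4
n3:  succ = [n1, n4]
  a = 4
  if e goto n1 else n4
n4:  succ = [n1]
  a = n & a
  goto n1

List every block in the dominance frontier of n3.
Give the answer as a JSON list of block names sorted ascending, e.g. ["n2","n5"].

Answer: ["n1", "n4"]

Working:
idom tree: n1←n0 n2←n1 n3←n1 n4←n1
Join-block Dom:
  n1: preds {n0,n3,n4}: {n0} ∩ {n0,n1,n3} ∩ {n0,n1,n4} = {n0}; idom=n0
  n4: preds {n2,n3}: {n0,n1,n2} ∩ {n0,n1,n3} = {n0,n1}; idom=n1

DF derivation:
  join n1 pred n0: · stop@n0
  join n1 pred n3: n3→n1 stop@n0
  join n1 pred n4: n4→n1 stop@n0
  join n4 pred n2: n2 stop@n1
  join n4 pred n3: n3 stop@n1
  n0: DF=∅
  n1: DF={n1}
  n2: DF={n4}
  n3: DF={n1,n4}
  n4: DF={n1}

DF(n3) = ["n1", "n4"]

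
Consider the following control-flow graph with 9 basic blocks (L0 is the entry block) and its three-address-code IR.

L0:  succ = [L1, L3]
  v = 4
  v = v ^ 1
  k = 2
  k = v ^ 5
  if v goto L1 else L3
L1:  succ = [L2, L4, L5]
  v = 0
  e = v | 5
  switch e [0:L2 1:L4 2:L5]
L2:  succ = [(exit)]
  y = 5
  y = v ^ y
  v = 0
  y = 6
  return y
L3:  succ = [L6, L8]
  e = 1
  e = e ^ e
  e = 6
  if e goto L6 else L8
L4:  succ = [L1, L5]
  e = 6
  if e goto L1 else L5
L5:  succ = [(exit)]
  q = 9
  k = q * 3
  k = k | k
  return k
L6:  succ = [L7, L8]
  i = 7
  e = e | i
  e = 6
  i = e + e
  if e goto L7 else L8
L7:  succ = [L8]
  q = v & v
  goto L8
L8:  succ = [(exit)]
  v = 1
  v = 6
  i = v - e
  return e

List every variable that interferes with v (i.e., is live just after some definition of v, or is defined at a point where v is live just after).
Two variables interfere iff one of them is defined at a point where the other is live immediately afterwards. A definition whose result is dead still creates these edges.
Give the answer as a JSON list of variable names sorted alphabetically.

Per-block:
  L0 def {k,v} use ∅
  L1 def {e,v} use ∅
  L2 def {v,y} use {v}
  L3 def {e} use ∅
  L4 def {e} use ∅
  L5 def {k,q} use ∅
  L6 def {e,i} use {e}
  L7 def {q} use {v}
  L8 def {i,v} use {e}

Liveness:
  live L0: ∅→{v}
  live L1: ∅→{v}
  live L2: {v}→∅
  live L3: {v}→{e,v}
  live L4: ∅→∅
  live L5: ∅→∅
  live L6: {e,v}→{e,v}
  live L7: {e,v}→{e}
  live L8: {e}→∅

Conflict graph:
  e↔{i,q,v}
  i↔{e,v}
  k↔{v}
  q↔{e}
  v↔{e,i,k,y}
  y↔{v}

N(v) = ["e", "i", "k", "y"]

Answer: ["e", "i", "k", "y"]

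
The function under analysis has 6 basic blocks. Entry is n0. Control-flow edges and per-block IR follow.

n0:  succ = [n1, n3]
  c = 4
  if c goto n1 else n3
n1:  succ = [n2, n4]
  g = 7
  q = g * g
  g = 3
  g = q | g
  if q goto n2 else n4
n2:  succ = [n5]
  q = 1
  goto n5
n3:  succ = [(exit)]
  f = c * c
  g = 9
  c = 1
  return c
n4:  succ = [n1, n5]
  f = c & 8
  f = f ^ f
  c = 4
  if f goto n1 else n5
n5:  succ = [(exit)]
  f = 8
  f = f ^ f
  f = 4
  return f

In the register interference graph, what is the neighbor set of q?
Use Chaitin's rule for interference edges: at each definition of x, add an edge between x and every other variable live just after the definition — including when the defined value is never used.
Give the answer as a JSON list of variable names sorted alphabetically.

def/use:
  n0: {c} / ∅
  n1: {g,q} / ∅
  n2: {q} / ∅
  n3: {c,f,g} / {c}
  n4: {c,f} / {c}
  n5: {f} / ∅

Live sets:
  n0 li=∅ lo={c}
  n1 li={c} lo={c}
  n2 li=∅ lo=∅
  n3 li={c} lo=∅
  n4 li={c} lo={c}
  n5 li=∅ lo=∅

Conflict graph:
  c: {f,g,q}
  f: {c}
  g: {c,q}
  q: {c,g}

N(q) = ["c", "g"]

Answer: ["c", "g"]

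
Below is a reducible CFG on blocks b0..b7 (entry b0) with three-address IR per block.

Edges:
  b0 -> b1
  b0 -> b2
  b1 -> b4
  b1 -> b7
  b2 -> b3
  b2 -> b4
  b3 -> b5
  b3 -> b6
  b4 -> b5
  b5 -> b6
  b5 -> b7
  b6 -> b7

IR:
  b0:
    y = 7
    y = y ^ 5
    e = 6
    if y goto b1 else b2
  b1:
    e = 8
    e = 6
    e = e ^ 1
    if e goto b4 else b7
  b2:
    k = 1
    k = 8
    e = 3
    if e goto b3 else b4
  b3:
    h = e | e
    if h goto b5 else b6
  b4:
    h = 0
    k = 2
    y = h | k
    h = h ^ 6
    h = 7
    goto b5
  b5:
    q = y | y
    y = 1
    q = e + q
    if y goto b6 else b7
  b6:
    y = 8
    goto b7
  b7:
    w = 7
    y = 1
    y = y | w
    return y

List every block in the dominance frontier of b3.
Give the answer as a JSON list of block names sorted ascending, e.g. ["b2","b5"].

Answer: ["b5", "b6"]

Working:
idom tree: b1←b0 b2←b0 b3←b2 b4←b0 b5←b0 b6←b0 b7←b0
Join-block Dom:
  b4: preds {b1,b2}: {b0,b1} ∩ {b0,b2} = {b0}; idom=b0
  b5: preds {b3,b4}: {b0,b2,b3} ∩ {b0,b4} = {b0}; idom=b0
  b6: preds {b3,b5}: {b0,b2,b3} ∩ {b0,b5} = {b0}; idom=b0
  b7: preds {b1,b5,b6}: {b0,b1} ∩ {b0,b5} ∩ {b0,b6} = {b0}; idom=b0

DF walk-up:
  join b4 pred b1: b1 stop@b0
  join b4 pred b2: b2 stop@b0
  join b5 pred b3: b3→b2 stop@b0
  join b5 pred b4: b4 stop@b0
  join b6 pred b3: b3→b2 stop@b0
  join b6 pred b5: b5 stop@b0
  join b7 pred b1: b1 stop@b0
  join b7 pred b5: b5 stop@b0
  join b7 pred b6: b6 stop@b0
  b0: DF=∅
  b1: DF={b4,b7}
  b2: DF={b4,b5,b6}
  b3: DF={b5,b6}
  b4: DF={b5}
  b5: DF={b6,b7}
  b6: DF={b7}
  b7: DF=∅

DF(b3) = ["b5", "b6"]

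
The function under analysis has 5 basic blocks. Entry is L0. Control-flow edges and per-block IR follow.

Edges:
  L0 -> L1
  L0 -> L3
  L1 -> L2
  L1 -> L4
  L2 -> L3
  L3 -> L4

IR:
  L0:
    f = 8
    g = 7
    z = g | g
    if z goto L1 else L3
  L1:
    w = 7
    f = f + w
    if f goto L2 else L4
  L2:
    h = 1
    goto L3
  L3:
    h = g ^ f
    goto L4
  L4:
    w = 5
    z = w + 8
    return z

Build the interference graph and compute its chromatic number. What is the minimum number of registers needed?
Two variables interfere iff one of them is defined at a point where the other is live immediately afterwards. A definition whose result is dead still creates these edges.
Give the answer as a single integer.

Answer: 3

Working:
Per-block:
  L0 def {f,g,z} use ∅
  L1 def {f,w} use {f}
  L2 def {h} use ∅
  L3 def {h} use {f,g}
  L4 def {w,z} use ∅

Live sets:
  live L0: ∅→{f,g}
  live L1: {f,g}→{f,g}
  live L2: {f,g}→{f,g}
  live L3: {f,g}→∅
  live L4: ∅→∅

Interference:
  f↔{g,h,w,z}
  g↔{f,h,w,z}
  h↔{f,g}
  w↔{f,g}
  z↔{f,g}

Colouring:
  lower bound: {f,g,h} mutually conflict ⇒ χ ≥ 3
  3-colouring: r0={f}  r1={g}  r2={h,w,z}
  χ = 3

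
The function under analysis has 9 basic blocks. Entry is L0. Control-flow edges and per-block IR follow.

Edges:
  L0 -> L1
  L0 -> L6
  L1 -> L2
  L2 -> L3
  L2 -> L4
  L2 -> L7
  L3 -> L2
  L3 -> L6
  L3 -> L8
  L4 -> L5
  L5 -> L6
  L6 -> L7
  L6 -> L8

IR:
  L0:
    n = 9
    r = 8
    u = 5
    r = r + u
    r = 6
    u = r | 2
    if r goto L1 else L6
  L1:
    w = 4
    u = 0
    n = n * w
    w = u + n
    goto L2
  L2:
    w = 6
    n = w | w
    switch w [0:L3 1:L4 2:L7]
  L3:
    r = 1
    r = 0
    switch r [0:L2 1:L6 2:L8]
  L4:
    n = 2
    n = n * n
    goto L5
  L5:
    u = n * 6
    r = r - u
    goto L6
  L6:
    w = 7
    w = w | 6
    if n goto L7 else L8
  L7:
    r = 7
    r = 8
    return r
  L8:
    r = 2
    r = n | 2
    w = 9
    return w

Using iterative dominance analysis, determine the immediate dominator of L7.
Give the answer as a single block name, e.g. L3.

idom tree: L1←L0 L2←L1 L3←L2 L4←L2 L5←L4 L6←L0 L7←L0 L8←L0
Join-block Dom:
  L2: preds {L1,L3}: {L0,L1} ∩ {L0,L1,L2,L3} = {L0,L1}; idom=L1
  L6: preds {L0,L3,L5}: {L0} ∩ {L0,L1,L2,L3} ∩ {L0,L1,L2,L4,L5} = {L0}; idom=L0
  L7: preds {L2,L6}: {L0,L1,L2} ∩ {L0,L6} = {L0}; idom=L0
  L8: preds {L3,L6}: {L0,L1,L2,L3} ∩ {L0,L6} = {L0}; idom=L0

idom(L7) = L0

Answer: L0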